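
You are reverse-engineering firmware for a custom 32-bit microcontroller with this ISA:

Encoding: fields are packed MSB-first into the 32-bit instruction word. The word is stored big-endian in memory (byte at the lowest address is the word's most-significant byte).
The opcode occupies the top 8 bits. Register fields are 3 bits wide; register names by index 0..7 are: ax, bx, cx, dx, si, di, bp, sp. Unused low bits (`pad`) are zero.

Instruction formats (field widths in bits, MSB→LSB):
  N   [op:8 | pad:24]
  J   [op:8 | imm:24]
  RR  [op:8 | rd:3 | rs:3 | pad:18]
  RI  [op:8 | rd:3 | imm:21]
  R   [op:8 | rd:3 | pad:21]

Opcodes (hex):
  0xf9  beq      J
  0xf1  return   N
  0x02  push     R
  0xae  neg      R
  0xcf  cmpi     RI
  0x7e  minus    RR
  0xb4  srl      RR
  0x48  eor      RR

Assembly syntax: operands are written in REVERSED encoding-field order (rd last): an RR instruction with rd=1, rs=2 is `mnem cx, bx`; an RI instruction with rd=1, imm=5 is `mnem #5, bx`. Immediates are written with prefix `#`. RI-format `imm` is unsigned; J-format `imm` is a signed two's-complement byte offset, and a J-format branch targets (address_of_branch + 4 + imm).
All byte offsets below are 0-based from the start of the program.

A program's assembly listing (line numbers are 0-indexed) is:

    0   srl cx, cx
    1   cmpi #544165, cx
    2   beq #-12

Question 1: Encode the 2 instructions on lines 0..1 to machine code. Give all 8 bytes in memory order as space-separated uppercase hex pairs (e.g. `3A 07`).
B4 48 00 00 CF 48 4D A5

0. srl fields op=0xb4:8|rd=2:3|rs=2:3|pad=0:18 → word b4480000h → b4 48 00 00
1. cmpi fields op=0xcf:8|rd=2:3|imm=544165:21 → word cf484da5h → cf 48 4d a5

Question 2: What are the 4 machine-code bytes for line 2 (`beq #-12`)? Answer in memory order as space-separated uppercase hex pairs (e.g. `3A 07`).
F9 FF FF F4

2. beq fields op=0xf9:8|imm=-12:24 → word f9fffff4h → f9 ff ff f4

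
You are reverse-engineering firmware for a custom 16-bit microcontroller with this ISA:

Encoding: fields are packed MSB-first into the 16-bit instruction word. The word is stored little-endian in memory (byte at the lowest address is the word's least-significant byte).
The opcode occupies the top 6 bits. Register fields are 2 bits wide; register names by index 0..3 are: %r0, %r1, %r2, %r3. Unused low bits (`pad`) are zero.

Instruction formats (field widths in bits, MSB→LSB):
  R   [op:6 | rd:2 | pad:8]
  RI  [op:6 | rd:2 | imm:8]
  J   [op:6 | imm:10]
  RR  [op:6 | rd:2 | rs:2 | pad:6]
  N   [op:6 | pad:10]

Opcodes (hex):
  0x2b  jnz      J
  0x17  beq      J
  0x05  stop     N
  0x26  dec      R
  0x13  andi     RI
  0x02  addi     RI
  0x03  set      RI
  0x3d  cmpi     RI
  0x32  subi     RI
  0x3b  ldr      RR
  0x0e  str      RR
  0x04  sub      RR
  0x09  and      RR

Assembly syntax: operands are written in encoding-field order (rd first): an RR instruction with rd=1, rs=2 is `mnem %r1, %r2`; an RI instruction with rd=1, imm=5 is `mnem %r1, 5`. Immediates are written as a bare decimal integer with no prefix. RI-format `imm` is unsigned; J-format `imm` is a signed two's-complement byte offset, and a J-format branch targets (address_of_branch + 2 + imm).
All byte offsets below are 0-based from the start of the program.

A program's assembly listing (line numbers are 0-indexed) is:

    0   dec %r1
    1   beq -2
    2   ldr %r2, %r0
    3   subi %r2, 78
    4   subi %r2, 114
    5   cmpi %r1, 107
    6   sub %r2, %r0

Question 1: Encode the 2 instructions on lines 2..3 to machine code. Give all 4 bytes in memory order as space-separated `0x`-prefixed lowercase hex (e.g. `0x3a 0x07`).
0x00 0xee 0x4e 0xca

L2: ldr op=0x3b:6|rd=2:2|rs=0:2|pad=0:6 ⇒ 0xee00 ⇒ little 00 ee
L3: subi op=0x32:6|rd=2:2|imm=78:8 ⇒ 0xca4e ⇒ little 4e ca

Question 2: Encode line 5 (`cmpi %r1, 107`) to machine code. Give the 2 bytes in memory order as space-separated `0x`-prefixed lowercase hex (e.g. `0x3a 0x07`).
line 5 (cmpi): pack op=0x3d:6|rd=1:2|imm=107:8 = 0xf56b; little→ 6b f5

0x6b 0xf5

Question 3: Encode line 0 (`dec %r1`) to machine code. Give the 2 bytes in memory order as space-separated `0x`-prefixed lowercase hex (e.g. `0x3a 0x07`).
line 0 (dec): pack op=0x26:6|rd=1:2|pad=0:8 = 0x9900; little→ 00 99

0x00 0x99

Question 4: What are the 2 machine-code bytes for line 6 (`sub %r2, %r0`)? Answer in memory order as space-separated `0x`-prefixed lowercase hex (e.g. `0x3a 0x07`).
line 6 (sub): pack op=0x4:6|rd=2:2|rs=0:2|pad=0:6 = 0x1200; little→ 00 12

0x00 0x12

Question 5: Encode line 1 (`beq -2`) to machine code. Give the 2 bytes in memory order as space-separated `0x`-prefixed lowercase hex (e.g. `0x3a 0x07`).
0xfe 0x5f

line 1 (beq): pack op=0x17:6|imm=-2:10 = 0x5ffe; little→ fe 5f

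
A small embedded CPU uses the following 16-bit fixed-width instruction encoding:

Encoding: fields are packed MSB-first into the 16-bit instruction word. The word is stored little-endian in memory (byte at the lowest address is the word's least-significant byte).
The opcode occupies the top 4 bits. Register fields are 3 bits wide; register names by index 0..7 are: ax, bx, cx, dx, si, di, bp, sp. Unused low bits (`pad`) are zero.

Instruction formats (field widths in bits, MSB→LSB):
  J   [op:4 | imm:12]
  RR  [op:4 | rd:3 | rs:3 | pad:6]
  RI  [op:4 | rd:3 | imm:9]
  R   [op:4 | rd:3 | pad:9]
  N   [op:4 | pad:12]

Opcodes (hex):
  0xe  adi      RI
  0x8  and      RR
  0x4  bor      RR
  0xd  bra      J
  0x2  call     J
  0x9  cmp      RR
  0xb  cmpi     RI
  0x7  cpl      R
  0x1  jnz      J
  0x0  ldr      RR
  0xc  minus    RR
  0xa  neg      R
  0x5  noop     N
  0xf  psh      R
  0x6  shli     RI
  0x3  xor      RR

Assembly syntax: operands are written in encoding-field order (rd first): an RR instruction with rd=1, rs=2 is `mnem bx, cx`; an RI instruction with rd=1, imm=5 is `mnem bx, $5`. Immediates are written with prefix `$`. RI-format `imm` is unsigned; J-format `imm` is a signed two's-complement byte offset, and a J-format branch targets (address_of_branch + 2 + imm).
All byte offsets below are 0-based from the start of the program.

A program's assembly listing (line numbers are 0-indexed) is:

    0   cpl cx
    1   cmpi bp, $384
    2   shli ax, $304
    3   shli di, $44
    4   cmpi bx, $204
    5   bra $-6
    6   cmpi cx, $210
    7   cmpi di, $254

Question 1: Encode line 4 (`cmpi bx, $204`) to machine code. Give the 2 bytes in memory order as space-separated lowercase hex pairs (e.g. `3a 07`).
cc b2

4. cmpi fields op=0xb:4|rd=1:3|imm=204:9 → word b2cch → cc b2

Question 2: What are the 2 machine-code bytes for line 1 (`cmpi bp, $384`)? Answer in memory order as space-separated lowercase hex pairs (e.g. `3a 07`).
L1: cmpi op=0xb:4|rd=6:3|imm=384:9 ⇒ 0xbd80 ⇒ little 80 bd

80 bd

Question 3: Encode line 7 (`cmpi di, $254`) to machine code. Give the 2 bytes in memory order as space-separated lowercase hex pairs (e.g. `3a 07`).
fe ba

L7: cmpi op=0xb:4|rd=5:3|imm=254:9 ⇒ 0xbafe ⇒ little fe ba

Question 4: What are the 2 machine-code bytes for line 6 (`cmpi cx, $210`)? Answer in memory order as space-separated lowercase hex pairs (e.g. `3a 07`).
d2 b4

L6: cmpi op=0xb:4|rd=2:3|imm=210:9 ⇒ 0xb4d2 ⇒ little d2 b4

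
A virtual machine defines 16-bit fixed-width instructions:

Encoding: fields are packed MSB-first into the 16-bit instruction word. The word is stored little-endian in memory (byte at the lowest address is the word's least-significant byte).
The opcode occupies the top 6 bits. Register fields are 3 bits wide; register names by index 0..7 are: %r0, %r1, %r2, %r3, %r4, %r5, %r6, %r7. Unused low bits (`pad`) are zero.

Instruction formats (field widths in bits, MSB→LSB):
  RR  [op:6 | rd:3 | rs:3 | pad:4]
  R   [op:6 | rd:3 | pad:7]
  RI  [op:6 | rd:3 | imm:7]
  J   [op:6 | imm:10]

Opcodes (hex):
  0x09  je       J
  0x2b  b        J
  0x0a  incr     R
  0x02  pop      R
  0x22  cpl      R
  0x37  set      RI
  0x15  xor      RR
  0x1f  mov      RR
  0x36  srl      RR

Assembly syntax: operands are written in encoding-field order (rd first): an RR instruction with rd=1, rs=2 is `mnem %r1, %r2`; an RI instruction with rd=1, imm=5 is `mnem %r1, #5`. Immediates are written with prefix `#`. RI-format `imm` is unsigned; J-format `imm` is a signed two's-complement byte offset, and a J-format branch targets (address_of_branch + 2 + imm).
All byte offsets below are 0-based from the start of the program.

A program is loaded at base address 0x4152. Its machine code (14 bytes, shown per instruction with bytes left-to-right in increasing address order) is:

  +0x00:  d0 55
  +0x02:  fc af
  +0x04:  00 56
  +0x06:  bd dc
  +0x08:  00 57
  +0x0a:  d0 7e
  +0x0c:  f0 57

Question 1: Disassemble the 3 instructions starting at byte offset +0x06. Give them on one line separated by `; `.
set %r1, #61; xor %r6, %r0; mov %r5, %r5

@+06  little-endian(bd dc) = 0xdcbd
  top 6b → 0x37 → set [RI]
  [9:7] rd=1 = %r1
  [6:0] imm=61 = #61
@+08  little-endian(00 57) = 0x5700
  top 6b → 0x15 → xor [RR]
  [9:7] rd=6 = %r6
  [6:4] rs=0 = %r0
@+0a  little-endian(d0 7e) = 0x7ed0
  top 6b → 0x1f → mov [RR]
  [9:7] rd=5 = %r5
  [6:4] rs=5 = %r5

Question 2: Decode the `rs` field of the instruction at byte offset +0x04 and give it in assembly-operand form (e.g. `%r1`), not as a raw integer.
%r0

off 0x04: read 00 56 as little → 0x5600
  top 6b → 0x15 → xor [RR]
  rd@[9:7]=0x4 ⇒ %r4
  rs@[6:4]=0x0 ⇒ %r0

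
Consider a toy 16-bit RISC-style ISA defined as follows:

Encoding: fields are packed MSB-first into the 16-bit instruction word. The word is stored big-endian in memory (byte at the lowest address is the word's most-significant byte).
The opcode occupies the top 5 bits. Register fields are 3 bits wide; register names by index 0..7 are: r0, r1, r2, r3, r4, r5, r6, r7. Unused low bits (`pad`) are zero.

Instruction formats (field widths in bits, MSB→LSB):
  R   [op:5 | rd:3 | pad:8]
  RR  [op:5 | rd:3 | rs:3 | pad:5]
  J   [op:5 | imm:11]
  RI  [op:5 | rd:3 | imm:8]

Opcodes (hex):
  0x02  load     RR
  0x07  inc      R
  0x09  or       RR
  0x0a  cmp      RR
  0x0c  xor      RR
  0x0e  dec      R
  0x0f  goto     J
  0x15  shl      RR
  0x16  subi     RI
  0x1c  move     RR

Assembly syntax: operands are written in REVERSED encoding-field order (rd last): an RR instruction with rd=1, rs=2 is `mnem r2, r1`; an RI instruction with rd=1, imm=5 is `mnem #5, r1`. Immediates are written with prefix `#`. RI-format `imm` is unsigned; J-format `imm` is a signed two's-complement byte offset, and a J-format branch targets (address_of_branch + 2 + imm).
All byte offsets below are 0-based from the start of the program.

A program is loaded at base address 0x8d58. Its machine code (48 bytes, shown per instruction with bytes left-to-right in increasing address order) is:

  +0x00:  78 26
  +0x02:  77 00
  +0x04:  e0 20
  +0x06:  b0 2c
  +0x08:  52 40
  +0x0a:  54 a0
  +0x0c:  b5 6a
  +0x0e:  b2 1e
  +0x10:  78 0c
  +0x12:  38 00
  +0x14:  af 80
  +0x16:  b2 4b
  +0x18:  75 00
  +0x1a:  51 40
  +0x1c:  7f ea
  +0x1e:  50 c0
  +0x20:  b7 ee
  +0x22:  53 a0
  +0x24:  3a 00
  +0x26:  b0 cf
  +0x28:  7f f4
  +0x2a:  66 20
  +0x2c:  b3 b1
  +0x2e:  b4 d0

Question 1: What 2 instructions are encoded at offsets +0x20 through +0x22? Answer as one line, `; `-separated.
off 0x20: read b7 ee as big → 0xb7ee
  op=0xb7ee>>11=0x16 ⇒ subi (RI)
  rd: (w>>8)&0x7=0x7 → r7
  imm: (w>>0)&0xff=0xee → #238
off 0x22: read 53 a0 as big → 0x53a0
  op=0x53a0>>11=0xa ⇒ cmp (RR)
  rd: (w>>8)&0x7=0x3 → r3
  rs: (w>>5)&0x7=0x5 → r5

subi #238, r7; cmp r5, r3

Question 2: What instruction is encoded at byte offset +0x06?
subi #44, r0

@+06  big-endian(b0 2c) = 0xb02c
  op=0xb02c>>11=0x16 ⇒ subi (RI)
  rd: (w>>8)&0x7=0x0 → r0
  imm: (w>>0)&0xff=0x2c → #44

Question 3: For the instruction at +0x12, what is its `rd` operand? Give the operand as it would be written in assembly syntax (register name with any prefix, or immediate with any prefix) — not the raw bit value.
r0

+0x12: 38 00 ⇒ word 0x3800 (big)
  op=0x3800>>11=0x7 ⇒ inc (R)
  [10:8] rd=0 = r0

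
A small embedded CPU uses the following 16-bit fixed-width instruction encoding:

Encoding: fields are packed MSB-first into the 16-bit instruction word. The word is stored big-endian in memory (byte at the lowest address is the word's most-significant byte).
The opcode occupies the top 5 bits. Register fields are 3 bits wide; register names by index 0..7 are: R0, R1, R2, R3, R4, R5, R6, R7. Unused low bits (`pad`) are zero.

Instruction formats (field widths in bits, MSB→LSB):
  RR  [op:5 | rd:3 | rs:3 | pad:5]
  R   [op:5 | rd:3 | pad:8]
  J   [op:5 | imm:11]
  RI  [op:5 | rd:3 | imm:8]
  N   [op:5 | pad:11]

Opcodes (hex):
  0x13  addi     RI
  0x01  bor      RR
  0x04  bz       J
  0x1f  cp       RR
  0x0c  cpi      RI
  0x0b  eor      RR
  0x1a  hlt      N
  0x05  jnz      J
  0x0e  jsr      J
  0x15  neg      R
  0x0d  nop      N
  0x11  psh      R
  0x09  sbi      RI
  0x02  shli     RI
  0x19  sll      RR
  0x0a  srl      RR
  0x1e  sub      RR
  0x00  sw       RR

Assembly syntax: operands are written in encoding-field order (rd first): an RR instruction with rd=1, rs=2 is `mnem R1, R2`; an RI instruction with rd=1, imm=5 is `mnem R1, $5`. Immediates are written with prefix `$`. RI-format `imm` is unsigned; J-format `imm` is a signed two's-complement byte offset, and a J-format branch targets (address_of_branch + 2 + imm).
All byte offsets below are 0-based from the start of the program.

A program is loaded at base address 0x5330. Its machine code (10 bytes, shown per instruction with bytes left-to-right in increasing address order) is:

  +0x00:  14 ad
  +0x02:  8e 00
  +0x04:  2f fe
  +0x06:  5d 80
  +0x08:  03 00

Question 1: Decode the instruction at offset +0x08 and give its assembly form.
sw R3, R0

[08] 03 00 → 0x0300
  opcode bits[15:11]=0x0: sw/RR
  rd@[10:8]=0x3 ⇒ R3
  rs@[7:5]=0x0 ⇒ R0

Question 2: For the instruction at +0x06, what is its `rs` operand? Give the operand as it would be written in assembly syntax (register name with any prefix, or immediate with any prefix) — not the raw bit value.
off 0x06: read 5d 80 as big → 0x5d80
  top 5b → 0xb → eor [RR]
  rd: (w>>8)&0x7=0x5 → R5
  rs: (w>>5)&0x7=0x4 → R4

R4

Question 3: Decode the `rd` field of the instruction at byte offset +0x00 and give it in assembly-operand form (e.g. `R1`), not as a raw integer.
R4

@+00  big-endian(14 ad) = 0x14ad
  top 5b → 0x2 → shli [RI]
  rd: (w>>8)&0x7=0x4 → R4
  imm: (w>>0)&0xff=0xad → $173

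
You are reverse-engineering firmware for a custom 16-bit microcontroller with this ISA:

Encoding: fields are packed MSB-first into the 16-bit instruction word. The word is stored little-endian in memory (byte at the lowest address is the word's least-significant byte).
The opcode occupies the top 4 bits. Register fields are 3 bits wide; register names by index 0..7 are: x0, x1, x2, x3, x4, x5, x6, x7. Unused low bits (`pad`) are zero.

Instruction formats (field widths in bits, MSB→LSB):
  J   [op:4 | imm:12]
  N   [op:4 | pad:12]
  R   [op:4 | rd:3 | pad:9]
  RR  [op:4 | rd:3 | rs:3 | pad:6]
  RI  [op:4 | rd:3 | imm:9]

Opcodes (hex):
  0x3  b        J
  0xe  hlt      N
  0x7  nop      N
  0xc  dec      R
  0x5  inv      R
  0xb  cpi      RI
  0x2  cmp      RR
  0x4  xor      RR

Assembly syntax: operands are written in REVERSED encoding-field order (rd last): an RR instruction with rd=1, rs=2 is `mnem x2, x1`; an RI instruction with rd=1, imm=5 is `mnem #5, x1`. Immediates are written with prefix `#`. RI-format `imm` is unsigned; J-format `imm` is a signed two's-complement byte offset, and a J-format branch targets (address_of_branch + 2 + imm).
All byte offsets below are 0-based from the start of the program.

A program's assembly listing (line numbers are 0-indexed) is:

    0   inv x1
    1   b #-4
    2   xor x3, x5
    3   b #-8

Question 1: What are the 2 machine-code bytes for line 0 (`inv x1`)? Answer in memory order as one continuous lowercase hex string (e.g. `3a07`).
0052

0. inv fields op=0x5:4|rd=1:3|pad=0:9 → word 5200h → 00 52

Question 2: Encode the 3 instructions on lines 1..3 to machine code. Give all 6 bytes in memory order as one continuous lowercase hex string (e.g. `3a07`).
L1: b op=0x3:4|imm=-4:12 ⇒ 0x3ffc ⇒ little fc 3f
L2: xor op=0x4:4|rd=5:3|rs=3:3|pad=0:6 ⇒ 0x4ac0 ⇒ little c0 4a
L3: b op=0x3:4|imm=-8:12 ⇒ 0x3ff8 ⇒ little f8 3f

fc3fc04af83f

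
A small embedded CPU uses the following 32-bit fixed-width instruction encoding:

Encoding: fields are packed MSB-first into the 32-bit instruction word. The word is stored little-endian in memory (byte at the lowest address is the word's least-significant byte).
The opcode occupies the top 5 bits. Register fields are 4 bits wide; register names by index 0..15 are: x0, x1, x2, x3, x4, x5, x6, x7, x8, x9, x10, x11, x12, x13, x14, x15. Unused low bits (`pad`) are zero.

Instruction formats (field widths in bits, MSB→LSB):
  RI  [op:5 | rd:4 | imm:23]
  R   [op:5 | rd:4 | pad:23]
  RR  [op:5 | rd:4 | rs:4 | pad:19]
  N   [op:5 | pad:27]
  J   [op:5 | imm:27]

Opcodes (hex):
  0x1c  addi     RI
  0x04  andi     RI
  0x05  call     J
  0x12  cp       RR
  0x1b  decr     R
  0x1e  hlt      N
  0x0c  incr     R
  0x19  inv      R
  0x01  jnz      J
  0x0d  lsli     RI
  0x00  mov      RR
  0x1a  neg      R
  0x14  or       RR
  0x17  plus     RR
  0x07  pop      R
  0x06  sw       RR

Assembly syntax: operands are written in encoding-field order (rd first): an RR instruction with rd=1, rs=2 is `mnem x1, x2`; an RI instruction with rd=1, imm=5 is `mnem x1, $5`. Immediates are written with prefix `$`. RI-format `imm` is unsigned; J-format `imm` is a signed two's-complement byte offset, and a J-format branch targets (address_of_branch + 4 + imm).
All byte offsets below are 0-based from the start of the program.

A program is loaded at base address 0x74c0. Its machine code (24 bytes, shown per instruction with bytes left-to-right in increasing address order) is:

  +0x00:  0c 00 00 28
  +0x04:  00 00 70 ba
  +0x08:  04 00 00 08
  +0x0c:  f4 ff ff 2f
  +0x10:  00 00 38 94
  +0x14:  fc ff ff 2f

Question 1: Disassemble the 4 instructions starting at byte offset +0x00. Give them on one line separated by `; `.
call $12; plus x4, x14; jnz $4; call $-12

@+00  little-endian(0c 00 00 28) = 0x2800000c
  op=0x2800000c>>27=0x5 ⇒ call (J)
  imm@[26:0]=0xc ⇒ $12
@+04  little-endian(00 00 70 ba) = 0xba700000
  op=0xba700000>>27=0x17 ⇒ plus (RR)
  rd@[26:23]=0x4 ⇒ x4
  rs@[22:19]=0xe ⇒ x14
@+08  little-endian(04 00 00 08) = 0x08000004
  op=0x08000004>>27=0x1 ⇒ jnz (J)
  imm@[26:0]=0x4 ⇒ $4
@+0c  little-endian(f4 ff ff 2f) = 0x2ffffff4
  op=0x2ffffff4>>27=0x5 ⇒ call (J)
  imm@[26:0]=0x7fffff4 (s27→-12) ⇒ $-12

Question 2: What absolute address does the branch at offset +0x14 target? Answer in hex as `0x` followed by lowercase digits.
@+14  little-endian(fc ff ff 2f) = 0x2ffffffc
  opcode bits[31:27]=0x5: call/J
  imm: (w>>0)&0x7ffffff=0x7fffffc (s27→-4) → $-4
  target = base 0x74c0 + off 0x14 + 4 + imm -4 = 0x74d4

0x74d4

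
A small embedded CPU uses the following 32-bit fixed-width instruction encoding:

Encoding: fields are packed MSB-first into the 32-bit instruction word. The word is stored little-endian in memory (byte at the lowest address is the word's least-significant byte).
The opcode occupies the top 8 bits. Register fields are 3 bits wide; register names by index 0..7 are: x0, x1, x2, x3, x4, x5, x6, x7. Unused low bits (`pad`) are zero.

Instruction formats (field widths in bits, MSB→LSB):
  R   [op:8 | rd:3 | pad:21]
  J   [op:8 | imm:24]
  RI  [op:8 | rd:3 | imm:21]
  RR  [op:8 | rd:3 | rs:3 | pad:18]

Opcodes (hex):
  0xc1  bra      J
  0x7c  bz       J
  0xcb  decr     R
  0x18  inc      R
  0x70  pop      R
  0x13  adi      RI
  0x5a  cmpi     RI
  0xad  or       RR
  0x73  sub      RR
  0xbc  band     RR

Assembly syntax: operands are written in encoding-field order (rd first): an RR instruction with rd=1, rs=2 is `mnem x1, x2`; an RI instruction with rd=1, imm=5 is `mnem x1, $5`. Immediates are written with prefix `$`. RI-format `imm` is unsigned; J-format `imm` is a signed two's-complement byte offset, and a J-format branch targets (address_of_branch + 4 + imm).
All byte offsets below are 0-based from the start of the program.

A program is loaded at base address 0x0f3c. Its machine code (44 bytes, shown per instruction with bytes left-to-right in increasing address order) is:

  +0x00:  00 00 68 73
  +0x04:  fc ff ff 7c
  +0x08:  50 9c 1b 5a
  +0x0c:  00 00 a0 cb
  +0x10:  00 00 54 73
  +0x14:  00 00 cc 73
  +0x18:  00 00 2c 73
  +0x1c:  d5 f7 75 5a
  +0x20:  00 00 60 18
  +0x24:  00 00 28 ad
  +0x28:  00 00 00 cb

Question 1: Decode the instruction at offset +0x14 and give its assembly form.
@+14  little-endian(00 00 cc 73) = 0x73cc0000
  opcode bits[31:24]=0x73: sub/RR
  rd@[23:21]=0x6 ⇒ x6
  rs@[20:18]=0x3 ⇒ x3

sub x6, x3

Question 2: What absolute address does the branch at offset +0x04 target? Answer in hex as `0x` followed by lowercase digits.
0x0f40

[04] fc ff ff 7c → 0x7cfffffc
  op=0x7cfffffc>>24=0x7c ⇒ bz (J)
  imm: (w>>0)&0xffffff=0xfffffc (s24→-4) → $-4
  target = base 0x0f3c + off 0x04 + 4 + imm -4 = 0x0f40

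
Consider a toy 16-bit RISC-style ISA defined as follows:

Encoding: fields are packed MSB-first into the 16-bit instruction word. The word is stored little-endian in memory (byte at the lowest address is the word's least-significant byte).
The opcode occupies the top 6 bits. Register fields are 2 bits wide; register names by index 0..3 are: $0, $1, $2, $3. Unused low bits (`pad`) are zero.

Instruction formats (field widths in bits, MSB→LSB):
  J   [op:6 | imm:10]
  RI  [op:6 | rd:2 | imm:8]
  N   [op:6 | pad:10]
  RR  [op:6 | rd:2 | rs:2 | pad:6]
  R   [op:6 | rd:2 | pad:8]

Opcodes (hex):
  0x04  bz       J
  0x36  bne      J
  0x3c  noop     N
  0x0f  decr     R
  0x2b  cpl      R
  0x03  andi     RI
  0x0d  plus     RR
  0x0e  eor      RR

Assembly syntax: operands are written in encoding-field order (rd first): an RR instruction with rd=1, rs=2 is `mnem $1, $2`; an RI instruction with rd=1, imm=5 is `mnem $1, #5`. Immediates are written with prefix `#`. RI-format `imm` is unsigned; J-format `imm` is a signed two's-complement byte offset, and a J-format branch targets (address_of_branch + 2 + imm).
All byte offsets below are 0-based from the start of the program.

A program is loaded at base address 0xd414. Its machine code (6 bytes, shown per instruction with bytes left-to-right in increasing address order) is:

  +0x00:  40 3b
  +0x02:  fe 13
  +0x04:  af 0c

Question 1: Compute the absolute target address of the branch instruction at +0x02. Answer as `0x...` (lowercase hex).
@+02  little-endian(fe 13) = 0x13fe
  opcode bits[15:10]=0x4: bz/J
  [9:0] imm=1022 (s10→-2) = #-2
  target = base 0xd414 + off 0x02 + 2 + imm -2 = 0xd416

0xd416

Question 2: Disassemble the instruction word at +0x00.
[00] 40 3b → 0x3b40
  op=0x3b40>>10=0xe ⇒ eor (RR)
  rd: (w>>8)&0x3=0x3 → $3
  rs: (w>>6)&0x3=0x1 → $1

eor $3, $1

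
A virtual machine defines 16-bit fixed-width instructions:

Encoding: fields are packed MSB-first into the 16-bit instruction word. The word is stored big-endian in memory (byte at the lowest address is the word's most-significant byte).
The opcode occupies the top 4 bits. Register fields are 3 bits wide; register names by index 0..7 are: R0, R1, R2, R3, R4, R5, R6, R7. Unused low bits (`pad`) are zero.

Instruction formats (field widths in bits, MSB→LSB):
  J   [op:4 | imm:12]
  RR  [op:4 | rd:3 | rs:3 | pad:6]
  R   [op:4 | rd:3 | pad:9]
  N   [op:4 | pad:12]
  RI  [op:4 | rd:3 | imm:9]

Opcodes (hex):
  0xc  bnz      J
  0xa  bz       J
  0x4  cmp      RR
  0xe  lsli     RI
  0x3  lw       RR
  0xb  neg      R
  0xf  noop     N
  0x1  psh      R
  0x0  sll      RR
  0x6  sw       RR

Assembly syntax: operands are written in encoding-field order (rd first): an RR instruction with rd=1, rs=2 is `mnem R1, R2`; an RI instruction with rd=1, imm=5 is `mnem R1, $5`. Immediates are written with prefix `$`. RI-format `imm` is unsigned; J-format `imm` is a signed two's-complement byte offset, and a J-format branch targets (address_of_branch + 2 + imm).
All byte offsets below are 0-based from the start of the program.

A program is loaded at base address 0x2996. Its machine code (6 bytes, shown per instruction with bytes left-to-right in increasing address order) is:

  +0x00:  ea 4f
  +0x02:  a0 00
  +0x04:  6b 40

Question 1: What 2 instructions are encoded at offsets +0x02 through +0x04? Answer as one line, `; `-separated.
+0x02: a0 00 ⇒ word 0xa000 (big)
  top 4b → 0xa → bz [J]
  imm: (w>>0)&0xfff=0x0 → $0
+0x04: 6b 40 ⇒ word 0x6b40 (big)
  top 4b → 0x6 → sw [RR]
  rd: (w>>9)&0x7=0x5 → R5
  rs: (w>>6)&0x7=0x5 → R5

bz $0; sw R5, R5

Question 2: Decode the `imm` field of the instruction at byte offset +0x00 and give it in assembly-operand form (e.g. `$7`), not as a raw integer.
$79

[00] ea 4f → 0xea4f
  op=0xea4f>>12=0xe ⇒ lsli (RI)
  [11:9] rd=5 = R5
  [8:0] imm=79 = $79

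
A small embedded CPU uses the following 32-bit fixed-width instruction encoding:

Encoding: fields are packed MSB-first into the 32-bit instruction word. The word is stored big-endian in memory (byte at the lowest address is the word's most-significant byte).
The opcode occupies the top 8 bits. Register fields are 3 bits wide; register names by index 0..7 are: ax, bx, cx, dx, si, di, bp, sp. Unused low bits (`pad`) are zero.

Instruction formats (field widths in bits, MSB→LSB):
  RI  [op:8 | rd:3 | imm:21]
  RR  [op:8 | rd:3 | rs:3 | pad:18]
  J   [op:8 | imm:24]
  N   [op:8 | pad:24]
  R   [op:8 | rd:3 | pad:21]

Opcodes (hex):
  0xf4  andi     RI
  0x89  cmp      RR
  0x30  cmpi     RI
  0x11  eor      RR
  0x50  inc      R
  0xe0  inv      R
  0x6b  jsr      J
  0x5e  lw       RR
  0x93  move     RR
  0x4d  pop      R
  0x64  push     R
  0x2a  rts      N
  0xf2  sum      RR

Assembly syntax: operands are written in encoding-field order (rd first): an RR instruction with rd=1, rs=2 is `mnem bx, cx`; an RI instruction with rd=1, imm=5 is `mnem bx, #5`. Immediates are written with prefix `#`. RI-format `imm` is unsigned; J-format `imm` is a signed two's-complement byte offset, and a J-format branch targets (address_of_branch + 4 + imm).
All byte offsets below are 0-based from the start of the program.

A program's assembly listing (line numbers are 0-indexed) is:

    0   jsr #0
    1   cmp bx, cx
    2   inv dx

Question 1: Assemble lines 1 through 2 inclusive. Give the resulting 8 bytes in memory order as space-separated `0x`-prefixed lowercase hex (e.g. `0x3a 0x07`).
0x89 0x28 0x00 0x00 0xe0 0x60 0x00 0x00

L1: cmp op=0x89:8|rd=1:3|rs=2:3|pad=0:18 ⇒ 0x89280000 ⇒ big 89 28 00 00
L2: inv op=0xe0:8|rd=3:3|pad=0:21 ⇒ 0xe0600000 ⇒ big e0 60 00 00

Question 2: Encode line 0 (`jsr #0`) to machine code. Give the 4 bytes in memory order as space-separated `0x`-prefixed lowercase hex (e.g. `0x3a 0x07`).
0x6b 0x00 0x00 0x00

0. jsr fields op=0x6b:8|imm=0:24 → word 6b000000h → 6b 00 00 00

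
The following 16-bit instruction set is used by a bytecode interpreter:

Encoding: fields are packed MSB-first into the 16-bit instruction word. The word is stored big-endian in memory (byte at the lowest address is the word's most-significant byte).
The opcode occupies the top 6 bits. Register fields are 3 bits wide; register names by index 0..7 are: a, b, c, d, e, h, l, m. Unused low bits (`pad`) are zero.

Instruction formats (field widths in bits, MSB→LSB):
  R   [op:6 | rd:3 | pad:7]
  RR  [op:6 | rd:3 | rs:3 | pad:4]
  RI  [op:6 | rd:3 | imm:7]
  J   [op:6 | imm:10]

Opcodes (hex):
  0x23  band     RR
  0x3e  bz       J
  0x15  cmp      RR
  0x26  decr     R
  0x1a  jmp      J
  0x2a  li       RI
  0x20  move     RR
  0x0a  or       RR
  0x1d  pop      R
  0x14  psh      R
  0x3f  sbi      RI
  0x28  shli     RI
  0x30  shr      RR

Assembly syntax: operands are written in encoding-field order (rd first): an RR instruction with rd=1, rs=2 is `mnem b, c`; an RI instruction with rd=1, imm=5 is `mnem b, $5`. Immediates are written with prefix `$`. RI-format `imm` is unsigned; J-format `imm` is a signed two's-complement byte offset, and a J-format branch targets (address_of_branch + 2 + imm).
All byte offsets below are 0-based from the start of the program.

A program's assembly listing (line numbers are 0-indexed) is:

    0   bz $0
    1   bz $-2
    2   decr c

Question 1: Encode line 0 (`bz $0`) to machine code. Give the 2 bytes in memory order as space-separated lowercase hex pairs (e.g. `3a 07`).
L0: bz op=0x3e:6|imm=0:10 ⇒ 0xf800 ⇒ big f8 00

f8 00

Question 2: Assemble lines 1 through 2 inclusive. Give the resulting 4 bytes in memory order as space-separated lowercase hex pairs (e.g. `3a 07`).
fb fe 99 00

line 1 (bz): pack op=0x3e:6|imm=-2:10 = 0xfbfe; big→ fb fe
line 2 (decr): pack op=0x26:6|rd=2:3|pad=0:7 = 0x9900; big→ 99 00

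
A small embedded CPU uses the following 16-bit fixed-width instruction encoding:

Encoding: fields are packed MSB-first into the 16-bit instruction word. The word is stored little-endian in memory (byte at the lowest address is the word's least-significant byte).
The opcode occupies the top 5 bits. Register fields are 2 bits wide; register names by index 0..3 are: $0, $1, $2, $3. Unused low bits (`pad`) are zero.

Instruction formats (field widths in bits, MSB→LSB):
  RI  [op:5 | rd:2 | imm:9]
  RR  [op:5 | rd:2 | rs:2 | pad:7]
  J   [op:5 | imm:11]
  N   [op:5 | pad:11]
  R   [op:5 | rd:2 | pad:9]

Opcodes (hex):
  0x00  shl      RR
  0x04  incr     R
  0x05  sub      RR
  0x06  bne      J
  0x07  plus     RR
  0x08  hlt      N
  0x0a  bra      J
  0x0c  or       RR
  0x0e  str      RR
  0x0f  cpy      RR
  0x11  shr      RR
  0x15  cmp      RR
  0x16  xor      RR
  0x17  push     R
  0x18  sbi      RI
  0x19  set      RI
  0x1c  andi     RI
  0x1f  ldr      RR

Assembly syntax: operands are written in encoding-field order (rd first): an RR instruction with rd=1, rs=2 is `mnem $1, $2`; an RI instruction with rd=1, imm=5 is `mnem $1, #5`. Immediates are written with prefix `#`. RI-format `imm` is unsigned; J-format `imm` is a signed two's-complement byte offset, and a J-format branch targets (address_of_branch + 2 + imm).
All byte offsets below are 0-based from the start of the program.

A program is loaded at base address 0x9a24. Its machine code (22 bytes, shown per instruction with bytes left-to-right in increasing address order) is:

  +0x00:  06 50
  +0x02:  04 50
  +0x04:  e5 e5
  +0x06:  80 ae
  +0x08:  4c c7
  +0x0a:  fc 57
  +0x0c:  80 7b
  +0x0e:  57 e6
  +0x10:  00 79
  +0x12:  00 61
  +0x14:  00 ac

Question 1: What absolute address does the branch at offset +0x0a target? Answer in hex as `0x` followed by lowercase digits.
0x9a2c

@+0a  little-endian(fc 57) = 0x57fc
  top 5b → 0xa → bra [J]
  imm@[10:0]=0x7fc (s11→-4) ⇒ #-4
  target = base 0x9a24 + off 0x0a + 2 + imm -4 = 0x9a2c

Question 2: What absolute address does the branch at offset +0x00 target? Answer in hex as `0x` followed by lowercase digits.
0x9a2c

+0x00: 06 50 ⇒ word 0x5006 (little)
  top 5b → 0xa → bra [J]
  imm: (w>>0)&0x7ff=0x6 → #6
  target = base 0x9a24 + off 0x00 + 2 + imm 6 = 0x9a2c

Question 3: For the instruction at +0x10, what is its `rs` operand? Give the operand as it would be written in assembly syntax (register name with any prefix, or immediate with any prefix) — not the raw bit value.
+0x10: 00 79 ⇒ word 0x7900 (little)
  top 5b → 0xf → cpy [RR]
  rd@[10:9]=0x0 ⇒ $0
  rs@[8:7]=0x2 ⇒ $2

$2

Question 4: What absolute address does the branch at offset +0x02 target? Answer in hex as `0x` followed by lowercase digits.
0x9a2c

[02] 04 50 → 0x5004
  opcode bits[15:11]=0xa: bra/J
  imm@[10:0]=0x4 ⇒ #4
  target = base 0x9a24 + off 0x02 + 2 + imm 4 = 0x9a2c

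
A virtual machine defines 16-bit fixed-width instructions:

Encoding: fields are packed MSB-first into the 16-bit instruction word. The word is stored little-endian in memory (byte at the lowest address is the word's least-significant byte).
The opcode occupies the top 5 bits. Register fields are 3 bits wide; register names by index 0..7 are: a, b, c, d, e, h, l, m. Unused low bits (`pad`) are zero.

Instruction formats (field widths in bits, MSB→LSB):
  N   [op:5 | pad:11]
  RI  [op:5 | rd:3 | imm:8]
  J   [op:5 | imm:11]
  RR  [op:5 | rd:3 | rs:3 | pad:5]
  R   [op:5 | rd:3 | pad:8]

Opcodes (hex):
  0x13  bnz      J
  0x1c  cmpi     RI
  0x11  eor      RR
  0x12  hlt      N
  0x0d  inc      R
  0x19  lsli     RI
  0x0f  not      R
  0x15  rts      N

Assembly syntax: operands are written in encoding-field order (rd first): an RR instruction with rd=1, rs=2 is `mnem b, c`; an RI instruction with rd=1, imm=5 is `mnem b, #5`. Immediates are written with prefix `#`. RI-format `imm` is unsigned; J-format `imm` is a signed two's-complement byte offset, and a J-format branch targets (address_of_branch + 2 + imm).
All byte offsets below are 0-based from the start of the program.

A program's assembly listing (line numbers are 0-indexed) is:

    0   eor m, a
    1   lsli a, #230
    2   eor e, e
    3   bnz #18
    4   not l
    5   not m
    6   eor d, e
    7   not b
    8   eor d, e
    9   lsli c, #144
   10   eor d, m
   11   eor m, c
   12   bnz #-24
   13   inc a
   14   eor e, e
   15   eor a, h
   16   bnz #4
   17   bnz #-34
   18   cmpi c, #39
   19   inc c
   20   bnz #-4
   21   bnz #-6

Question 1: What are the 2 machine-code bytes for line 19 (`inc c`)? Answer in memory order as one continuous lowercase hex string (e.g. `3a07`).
L19: inc op=0xd:5|rd=2:3|pad=0:8 ⇒ 0x6a00 ⇒ little 00 6a

006a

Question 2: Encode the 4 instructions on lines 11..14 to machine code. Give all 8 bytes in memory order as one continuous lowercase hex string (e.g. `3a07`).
11. eor fields op=0x11:5|rd=7:3|rs=2:3|pad=0:5 → word 8f40h → 40 8f
12. bnz fields op=0x13:5|imm=-24:11 → word 9fe8h → e8 9f
13. inc fields op=0xd:5|rd=0:3|pad=0:8 → word 6800h → 00 68
14. eor fields op=0x11:5|rd=4:3|rs=4:3|pad=0:5 → word 8c80h → 80 8c

408fe89f0068808c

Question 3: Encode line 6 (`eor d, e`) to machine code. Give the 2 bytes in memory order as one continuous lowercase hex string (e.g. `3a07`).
808b

6. eor fields op=0x11:5|rd=3:3|rs=4:3|pad=0:5 → word 8b80h → 80 8b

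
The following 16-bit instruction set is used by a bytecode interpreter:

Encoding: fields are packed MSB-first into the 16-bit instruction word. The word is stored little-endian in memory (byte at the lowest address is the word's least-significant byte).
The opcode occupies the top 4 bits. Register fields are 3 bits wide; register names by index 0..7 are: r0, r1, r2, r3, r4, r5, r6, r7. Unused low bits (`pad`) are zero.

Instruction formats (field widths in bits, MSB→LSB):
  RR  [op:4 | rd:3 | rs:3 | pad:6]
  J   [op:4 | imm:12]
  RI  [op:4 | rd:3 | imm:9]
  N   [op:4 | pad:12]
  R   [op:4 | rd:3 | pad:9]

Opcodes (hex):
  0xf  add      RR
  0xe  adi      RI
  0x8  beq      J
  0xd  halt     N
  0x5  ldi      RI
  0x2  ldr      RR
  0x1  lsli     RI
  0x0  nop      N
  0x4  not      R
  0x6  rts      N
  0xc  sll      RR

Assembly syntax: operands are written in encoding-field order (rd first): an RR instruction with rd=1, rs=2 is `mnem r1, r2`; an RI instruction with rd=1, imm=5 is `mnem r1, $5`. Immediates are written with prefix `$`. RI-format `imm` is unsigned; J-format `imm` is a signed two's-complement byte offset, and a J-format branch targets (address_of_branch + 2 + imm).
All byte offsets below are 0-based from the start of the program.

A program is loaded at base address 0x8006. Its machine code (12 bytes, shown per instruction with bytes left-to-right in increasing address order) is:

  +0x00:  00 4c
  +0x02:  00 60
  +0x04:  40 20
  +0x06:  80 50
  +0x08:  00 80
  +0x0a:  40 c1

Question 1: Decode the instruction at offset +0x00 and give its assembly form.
[00] 00 4c → 0x4c00
  top 4b → 0x4 → not [R]
  rd: (w>>9)&0x7=0x6 → r6

not r6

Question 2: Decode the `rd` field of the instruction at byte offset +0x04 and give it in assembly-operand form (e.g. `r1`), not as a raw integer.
[04] 40 20 → 0x2040
  op=0x2040>>12=0x2 ⇒ ldr (RR)
  [11:9] rd=0 = r0
  [8:6] rs=1 = r1

r0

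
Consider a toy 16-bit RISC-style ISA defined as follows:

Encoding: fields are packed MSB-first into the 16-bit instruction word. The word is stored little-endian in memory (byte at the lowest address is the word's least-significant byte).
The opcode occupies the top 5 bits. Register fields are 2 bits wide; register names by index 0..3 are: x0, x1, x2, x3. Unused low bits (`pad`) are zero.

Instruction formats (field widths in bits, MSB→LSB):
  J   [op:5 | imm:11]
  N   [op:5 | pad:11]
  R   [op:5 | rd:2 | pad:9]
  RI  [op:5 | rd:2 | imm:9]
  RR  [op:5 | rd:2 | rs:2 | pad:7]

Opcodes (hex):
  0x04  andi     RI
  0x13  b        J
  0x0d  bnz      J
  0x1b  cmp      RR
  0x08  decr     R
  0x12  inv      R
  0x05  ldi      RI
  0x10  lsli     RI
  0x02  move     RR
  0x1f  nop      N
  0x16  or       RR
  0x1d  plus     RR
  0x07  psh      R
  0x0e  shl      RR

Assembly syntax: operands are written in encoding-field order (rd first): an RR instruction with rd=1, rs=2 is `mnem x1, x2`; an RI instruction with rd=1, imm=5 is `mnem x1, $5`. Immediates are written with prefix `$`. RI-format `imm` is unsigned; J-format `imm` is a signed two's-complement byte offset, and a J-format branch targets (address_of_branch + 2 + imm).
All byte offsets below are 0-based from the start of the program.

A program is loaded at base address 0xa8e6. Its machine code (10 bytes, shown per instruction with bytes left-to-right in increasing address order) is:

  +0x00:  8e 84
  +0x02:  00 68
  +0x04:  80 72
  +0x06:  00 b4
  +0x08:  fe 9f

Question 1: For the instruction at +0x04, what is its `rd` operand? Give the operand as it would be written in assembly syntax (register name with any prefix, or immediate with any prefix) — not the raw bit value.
+0x04: 80 72 ⇒ word 0x7280 (little)
  op=0x7280>>11=0xe ⇒ shl (RR)
  rd@[10:9]=0x1 ⇒ x1
  rs@[8:7]=0x1 ⇒ x1

x1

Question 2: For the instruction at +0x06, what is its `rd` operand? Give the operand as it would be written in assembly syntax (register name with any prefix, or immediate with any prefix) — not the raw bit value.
[06] 00 b4 → 0xb400
  op=0xb400>>11=0x16 ⇒ or (RR)
  rd: (w>>9)&0x3=0x2 → x2
  rs: (w>>7)&0x3=0x0 → x0

x2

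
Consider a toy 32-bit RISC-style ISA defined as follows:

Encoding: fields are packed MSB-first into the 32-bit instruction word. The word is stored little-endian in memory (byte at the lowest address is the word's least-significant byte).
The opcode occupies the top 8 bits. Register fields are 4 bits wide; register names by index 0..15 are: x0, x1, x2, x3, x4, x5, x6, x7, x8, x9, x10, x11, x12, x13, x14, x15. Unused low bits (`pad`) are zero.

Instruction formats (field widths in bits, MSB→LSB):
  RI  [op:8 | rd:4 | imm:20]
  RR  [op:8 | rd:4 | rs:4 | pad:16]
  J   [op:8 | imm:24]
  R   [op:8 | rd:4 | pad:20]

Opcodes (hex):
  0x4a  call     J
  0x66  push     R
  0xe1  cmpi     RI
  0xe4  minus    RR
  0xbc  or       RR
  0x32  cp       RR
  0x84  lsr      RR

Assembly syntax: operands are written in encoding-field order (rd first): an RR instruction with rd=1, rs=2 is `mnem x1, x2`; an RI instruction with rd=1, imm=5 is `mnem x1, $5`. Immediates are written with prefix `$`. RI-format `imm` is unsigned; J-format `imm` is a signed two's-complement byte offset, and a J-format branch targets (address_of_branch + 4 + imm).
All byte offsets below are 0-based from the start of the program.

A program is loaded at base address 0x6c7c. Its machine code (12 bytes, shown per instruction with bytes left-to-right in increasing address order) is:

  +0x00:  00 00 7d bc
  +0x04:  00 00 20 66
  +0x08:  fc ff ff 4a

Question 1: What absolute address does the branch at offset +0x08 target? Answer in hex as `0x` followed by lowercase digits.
0x6c84

off 0x08: read fc ff ff 4a as little → 0x4afffffc
  op=0x4afffffc>>24=0x4a ⇒ call (J)
  [23:0] imm=16777212 (s24→-4) = $-4
  target = base 0x6c7c + off 0x08 + 4 + imm -4 = 0x6c84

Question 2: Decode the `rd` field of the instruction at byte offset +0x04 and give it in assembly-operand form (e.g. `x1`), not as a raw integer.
+0x04: 00 00 20 66 ⇒ word 0x66200000 (little)
  op=0x66200000>>24=0x66 ⇒ push (R)
  [23:20] rd=2 = x2

x2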